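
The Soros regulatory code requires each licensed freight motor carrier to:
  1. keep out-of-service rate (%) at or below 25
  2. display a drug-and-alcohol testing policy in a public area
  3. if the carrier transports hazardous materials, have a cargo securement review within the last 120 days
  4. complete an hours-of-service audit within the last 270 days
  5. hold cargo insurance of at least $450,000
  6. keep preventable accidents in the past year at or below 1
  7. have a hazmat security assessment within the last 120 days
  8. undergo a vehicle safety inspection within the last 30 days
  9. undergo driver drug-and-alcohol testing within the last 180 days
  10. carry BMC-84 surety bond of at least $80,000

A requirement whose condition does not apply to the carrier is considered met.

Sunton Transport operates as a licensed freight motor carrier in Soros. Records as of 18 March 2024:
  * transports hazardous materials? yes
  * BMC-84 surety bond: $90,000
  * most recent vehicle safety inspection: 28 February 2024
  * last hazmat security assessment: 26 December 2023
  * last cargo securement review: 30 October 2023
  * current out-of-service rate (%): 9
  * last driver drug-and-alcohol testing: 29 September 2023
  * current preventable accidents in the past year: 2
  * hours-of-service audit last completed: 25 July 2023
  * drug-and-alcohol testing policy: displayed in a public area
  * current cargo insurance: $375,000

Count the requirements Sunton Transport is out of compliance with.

3

1. out-of-service rate (%) 9 ≤ 25 → met
2. drug-and-alcohol testing policy present → met
3. condition 'transports hazardous materials' holds; cargo securement review 140 days ago vs limit 120 → not met
4. hours-of-service audit 237 days ago vs limit 270 → met
5. cargo insurance $375,000 < $450,000 → not met
6. preventable accidents in the past year 2 > 1 → not met
7. hazmat security assessment 83 days ago vs limit 120 → met
8. vehicle safety inspection 19 days ago vs limit 30 → met
9. driver drug-and-alcohol testing 171 days ago vs limit 180 → met
10. BMC-84 surety bond $90,000 ≥ $80,000 → met
Not met: 3 of 10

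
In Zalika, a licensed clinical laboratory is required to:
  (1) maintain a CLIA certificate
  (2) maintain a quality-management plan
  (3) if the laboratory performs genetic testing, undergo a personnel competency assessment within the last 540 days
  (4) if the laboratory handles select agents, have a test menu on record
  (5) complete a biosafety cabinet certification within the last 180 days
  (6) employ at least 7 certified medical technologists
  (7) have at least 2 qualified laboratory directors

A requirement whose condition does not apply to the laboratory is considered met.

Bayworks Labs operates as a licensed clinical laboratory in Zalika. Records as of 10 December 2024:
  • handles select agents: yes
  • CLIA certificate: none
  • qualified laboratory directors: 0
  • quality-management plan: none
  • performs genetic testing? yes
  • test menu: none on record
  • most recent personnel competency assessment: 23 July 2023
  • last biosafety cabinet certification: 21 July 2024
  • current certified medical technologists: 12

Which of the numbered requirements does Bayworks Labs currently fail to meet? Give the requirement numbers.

1. CLIA certificate absent → not met
2. quality-management plan absent → not met
3. condition 'performs genetic testing' holds; personnel competency assessment 506 days ago vs limit 540 → met
4. condition 'handles select agents' holds; test menu absent → not met
5. biosafety cabinet certification 142 days ago vs limit 180 → met
6. certified medical technologists 12 ≥ 7 → met
7. qualified laboratory directors 0 < 2 → not met
Not met: 1, 2, 4, 7

1, 2, 4, 7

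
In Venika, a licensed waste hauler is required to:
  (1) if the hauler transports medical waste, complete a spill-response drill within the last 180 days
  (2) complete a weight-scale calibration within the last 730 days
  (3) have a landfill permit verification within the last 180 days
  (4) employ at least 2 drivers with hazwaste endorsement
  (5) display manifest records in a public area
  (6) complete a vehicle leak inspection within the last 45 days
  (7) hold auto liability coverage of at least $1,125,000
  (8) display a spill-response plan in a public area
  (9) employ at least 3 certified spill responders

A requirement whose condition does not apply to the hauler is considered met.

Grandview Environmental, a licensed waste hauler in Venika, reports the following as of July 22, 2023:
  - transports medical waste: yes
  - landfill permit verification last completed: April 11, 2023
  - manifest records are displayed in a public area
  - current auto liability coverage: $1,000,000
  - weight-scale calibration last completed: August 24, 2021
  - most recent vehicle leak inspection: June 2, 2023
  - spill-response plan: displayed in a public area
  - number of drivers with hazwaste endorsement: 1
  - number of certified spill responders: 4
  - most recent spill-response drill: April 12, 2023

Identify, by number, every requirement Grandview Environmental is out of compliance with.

1. condition 'transports medical waste' holds; spill-response drill 101 days ago vs limit 180 → met
2. weight-scale calibration 697 days ago vs limit 730 → met
3. landfill permit verification 102 days ago vs limit 180 → met
4. drivers with hazwaste endorsement 1 < 2 → not met
5. manifest records present → met
6. vehicle leak inspection 50 days ago vs limit 45 → not met
7. auto liability coverage $1,000,000 < $1,125,000 → not met
8. spill-response plan present → met
9. certified spill responders 4 ≥ 3 → met
Not met: 4, 6, 7

4, 6, 7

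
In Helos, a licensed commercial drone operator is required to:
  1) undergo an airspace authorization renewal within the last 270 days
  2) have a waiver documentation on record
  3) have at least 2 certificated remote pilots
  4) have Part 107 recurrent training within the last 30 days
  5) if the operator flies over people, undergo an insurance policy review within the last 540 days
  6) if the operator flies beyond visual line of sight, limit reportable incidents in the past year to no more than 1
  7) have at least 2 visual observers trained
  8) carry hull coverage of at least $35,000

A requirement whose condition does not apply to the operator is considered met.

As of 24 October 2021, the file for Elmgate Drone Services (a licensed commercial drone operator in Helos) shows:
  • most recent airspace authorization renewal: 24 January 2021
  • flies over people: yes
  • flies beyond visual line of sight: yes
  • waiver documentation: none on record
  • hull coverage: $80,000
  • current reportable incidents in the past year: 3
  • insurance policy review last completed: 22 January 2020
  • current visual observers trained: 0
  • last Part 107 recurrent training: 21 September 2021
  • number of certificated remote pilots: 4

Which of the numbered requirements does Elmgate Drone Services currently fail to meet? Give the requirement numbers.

1. airspace authorization renewal 273 days ago vs limit 270 → not met
2. waiver documentation absent → not met
3. certificated remote pilots 4 ≥ 2 → met
4. Part 107 recurrent training 33 days ago vs limit 30 → not met
5. condition 'flies over people' holds; insurance policy review 641 days ago vs limit 540 → not met
6. condition 'flies beyond visual line of sight' holds; reportable incidents in the past year 3 > 1 → not met
7. visual observers trained 0 < 2 → not met
8. hull coverage $80,000 ≥ $35,000 → met
Not met: 1, 2, 4, 5, 6, 7

1, 2, 4, 5, 6, 7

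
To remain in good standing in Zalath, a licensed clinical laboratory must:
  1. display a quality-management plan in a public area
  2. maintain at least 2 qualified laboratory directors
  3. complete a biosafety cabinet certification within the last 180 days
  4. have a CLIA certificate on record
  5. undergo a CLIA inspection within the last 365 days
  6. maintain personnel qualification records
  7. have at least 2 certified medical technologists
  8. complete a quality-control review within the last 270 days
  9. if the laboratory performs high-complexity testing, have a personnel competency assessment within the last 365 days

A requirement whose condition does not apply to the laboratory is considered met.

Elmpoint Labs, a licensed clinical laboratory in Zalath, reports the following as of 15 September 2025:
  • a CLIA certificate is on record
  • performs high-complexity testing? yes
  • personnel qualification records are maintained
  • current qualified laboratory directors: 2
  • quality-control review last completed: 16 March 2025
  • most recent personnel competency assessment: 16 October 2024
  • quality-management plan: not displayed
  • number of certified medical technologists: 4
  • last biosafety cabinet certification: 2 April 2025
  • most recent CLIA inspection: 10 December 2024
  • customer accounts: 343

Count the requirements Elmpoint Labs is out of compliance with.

1

1. quality-management plan absent → not met
2. qualified laboratory directors 2 ≥ 2 → met
3. biosafety cabinet certification 166 days ago vs limit 180 → met
4. CLIA certificate present → met
5. CLIA inspection 279 days ago vs limit 365 → met
6. personnel qualification records present → met
7. certified medical technologists 4 ≥ 2 → met
8. quality-control review 183 days ago vs limit 270 → met
9. condition 'performs high-complexity testing' holds; personnel competency assessment 334 days ago vs limit 365 → met
Not met: 1 of 9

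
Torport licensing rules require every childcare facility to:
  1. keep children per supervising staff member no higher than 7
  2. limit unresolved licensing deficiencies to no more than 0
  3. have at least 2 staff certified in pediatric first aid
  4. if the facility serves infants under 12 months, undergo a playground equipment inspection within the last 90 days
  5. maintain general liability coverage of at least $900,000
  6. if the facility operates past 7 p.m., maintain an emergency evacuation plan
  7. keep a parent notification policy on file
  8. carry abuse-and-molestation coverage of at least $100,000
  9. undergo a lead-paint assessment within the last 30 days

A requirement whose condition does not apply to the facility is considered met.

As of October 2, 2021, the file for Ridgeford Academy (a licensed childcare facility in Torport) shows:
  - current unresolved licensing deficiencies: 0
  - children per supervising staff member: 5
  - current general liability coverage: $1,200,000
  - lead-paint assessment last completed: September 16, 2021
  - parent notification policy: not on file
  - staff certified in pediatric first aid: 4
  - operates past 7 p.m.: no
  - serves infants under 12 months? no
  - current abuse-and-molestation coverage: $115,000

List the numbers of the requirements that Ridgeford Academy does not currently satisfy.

7

1. children per supervising staff member 5 ≤ 7 → met
2. unresolved licensing deficiencies 0 ≤ 0 → met
3. staff certified in pediatric first aid 4 ≥ 2 → met
4. condition 'serves infants under 12 months' does not hold → requirement n/a → met
5. general liability coverage $1,200,000 ≥ $900,000 → met
6. condition 'operates past 7 p.m.' does not hold → requirement n/a → met
7. parent notification policy absent → not met
8. abuse-and-molestation coverage $115,000 ≥ $100,000 → met
9. lead-paint assessment 16 days ago vs limit 30 → met
Not met: 7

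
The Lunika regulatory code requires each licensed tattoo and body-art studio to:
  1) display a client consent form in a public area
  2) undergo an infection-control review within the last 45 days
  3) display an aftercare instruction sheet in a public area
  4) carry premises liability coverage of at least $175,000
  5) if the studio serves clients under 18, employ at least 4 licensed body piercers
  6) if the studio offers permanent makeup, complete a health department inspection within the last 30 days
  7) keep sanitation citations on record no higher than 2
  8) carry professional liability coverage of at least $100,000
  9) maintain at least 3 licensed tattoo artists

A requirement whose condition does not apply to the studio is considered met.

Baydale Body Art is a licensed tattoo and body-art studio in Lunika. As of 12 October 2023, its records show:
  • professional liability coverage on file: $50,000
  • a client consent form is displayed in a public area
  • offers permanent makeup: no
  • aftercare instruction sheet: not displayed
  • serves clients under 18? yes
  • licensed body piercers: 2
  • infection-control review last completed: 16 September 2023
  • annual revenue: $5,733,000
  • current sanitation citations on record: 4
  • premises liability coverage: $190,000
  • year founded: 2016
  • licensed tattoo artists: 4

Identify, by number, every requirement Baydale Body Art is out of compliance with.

1. client consent form present → met
2. infection-control review 26 days ago vs limit 45 → met
3. aftercare instruction sheet absent → not met
4. premises liability coverage $190,000 ≥ $175,000 → met
5. condition 'serves clients under 18' holds; licensed body piercers 2 < 4 → not met
6. condition 'offers permanent makeup' does not hold → requirement n/a → met
7. sanitation citations on record 4 > 2 → not met
8. professional liability coverage $50,000 < $100,000 → not met
9. licensed tattoo artists 4 ≥ 3 → met
Not met: 3, 5, 7, 8

3, 5, 7, 8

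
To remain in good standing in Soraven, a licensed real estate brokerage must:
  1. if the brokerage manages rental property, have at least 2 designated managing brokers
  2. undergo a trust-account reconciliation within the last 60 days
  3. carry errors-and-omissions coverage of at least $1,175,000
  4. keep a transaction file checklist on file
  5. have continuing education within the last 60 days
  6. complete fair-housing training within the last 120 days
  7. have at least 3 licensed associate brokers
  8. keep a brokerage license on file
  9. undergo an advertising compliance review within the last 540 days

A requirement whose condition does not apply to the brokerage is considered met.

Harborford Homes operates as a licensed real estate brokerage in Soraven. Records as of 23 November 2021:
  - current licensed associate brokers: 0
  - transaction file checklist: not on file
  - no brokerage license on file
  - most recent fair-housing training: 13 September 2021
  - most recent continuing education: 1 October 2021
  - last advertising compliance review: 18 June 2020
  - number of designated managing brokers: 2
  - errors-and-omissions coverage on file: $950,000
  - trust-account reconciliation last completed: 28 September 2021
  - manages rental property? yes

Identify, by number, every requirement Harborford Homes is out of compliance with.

3, 4, 7, 8

1. condition 'manages rental property' holds; designated managing brokers 2 ≥ 2 → met
2. trust-account reconciliation 56 days ago vs limit 60 → met
3. errors-and-omissions coverage $950,000 < $1,175,000 → not met
4. transaction file checklist absent → not met
5. continuing education 53 days ago vs limit 60 → met
6. fair-housing training 71 days ago vs limit 120 → met
7. licensed associate brokers 0 < 3 → not met
8. brokerage license absent → not met
9. advertising compliance review 523 days ago vs limit 540 → met
Not met: 3, 4, 7, 8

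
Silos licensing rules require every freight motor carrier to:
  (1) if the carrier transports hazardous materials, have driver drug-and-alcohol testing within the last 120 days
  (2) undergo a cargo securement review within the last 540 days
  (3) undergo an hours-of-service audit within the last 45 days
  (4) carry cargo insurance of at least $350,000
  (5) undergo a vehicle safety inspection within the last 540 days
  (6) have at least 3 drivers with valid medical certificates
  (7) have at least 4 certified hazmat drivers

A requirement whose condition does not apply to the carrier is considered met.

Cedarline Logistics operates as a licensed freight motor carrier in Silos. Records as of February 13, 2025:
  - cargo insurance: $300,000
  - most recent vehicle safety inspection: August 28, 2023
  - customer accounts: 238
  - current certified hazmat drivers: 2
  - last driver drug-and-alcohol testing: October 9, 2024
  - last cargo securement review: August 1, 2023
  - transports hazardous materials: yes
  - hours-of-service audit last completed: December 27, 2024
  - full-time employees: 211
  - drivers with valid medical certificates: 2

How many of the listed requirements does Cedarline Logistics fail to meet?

1. condition 'transports hazardous materials' holds; driver drug-and-alcohol testing 127 days ago vs limit 120 → not met
2. cargo securement review 562 days ago vs limit 540 → not met
3. hours-of-service audit 48 days ago vs limit 45 → not met
4. cargo insurance $300,000 < $350,000 → not met
5. vehicle safety inspection 535 days ago vs limit 540 → met
6. drivers with valid medical certificates 2 < 3 → not met
7. certified hazmat drivers 2 < 4 → not met
Not met: 6 of 7

6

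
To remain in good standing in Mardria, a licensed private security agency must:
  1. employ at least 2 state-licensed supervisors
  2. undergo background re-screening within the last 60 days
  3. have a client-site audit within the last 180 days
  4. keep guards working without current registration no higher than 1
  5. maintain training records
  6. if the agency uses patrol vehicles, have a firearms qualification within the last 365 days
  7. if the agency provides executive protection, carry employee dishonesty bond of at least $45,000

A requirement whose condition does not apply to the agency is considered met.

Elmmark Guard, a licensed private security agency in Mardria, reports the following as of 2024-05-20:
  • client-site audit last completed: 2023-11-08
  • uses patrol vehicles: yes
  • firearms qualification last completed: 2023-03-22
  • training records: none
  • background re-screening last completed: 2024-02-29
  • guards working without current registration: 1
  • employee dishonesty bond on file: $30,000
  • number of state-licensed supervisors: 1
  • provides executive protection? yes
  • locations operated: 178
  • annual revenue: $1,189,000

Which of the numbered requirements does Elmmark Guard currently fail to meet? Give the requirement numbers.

1. state-licensed supervisors 1 < 2 → not met
2. background re-screening 81 days ago vs limit 60 → not met
3. client-site audit 194 days ago vs limit 180 → not met
4. guards working without current registration 1 ≤ 1 → met
5. training records absent → not met
6. condition 'uses patrol vehicles' holds; firearms qualification 425 days ago vs limit 365 → not met
7. condition 'provides executive protection' holds; employee dishonesty bond $30,000 < $45,000 → not met
Not met: 1, 2, 3, 5, 6, 7

1, 2, 3, 5, 6, 7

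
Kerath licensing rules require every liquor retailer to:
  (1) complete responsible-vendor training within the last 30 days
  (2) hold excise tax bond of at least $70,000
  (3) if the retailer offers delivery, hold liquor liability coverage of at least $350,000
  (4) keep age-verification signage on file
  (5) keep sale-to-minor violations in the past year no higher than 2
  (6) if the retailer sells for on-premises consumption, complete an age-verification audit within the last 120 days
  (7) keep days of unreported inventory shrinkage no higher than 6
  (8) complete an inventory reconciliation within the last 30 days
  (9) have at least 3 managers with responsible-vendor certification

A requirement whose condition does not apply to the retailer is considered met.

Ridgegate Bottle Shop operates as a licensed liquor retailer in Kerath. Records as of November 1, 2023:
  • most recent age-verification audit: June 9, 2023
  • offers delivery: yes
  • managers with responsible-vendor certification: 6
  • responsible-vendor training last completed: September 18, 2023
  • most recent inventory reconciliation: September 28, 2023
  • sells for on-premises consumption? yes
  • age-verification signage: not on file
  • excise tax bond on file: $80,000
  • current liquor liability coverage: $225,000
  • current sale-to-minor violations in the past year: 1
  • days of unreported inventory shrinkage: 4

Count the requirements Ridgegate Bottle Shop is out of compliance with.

5

1. responsible-vendor training 44 days ago vs limit 30 → not met
2. excise tax bond $80,000 ≥ $70,000 → met
3. condition 'offers delivery' holds; liquor liability coverage $225,000 < $350,000 → not met
4. age-verification signage absent → not met
5. sale-to-minor violations in the past year 1 ≤ 2 → met
6. condition 'sells for on-premises consumption' holds; age-verification audit 145 days ago vs limit 120 → not met
7. days of unreported inventory shrinkage 4 ≤ 6 → met
8. inventory reconciliation 34 days ago vs limit 30 → not met
9. managers with responsible-vendor certification 6 ≥ 3 → met
Not met: 5 of 9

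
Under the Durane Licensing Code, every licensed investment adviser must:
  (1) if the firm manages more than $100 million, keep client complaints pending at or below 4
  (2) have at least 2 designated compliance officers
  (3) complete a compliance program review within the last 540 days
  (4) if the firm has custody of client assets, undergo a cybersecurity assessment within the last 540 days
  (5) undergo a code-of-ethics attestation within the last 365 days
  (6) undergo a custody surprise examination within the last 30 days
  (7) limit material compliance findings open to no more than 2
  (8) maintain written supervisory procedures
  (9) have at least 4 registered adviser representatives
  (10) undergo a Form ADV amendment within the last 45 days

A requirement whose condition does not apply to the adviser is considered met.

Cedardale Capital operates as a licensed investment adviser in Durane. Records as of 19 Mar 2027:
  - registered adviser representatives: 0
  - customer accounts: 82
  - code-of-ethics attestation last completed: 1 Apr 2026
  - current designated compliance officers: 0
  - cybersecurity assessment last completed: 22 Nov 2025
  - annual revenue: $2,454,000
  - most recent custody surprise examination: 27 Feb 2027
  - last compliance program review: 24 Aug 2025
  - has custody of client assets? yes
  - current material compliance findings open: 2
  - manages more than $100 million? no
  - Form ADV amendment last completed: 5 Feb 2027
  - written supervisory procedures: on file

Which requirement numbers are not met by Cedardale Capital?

2, 3, 9

1. condition 'manages more than $100 million' does not hold → requirement n/a → met
2. designated compliance officers 0 < 2 → not met
3. compliance program review 572 days ago vs limit 540 → not met
4. condition 'has custody of client assets' holds; cybersecurity assessment 482 days ago vs limit 540 → met
5. code-of-ethics attestation 352 days ago vs limit 365 → met
6. custody surprise examination 20 days ago vs limit 30 → met
7. material compliance findings open 2 ≤ 2 → met
8. written supervisory procedures present → met
9. registered adviser representatives 0 < 4 → not met
10. Form ADV amendment 42 days ago vs limit 45 → met
Not met: 2, 3, 9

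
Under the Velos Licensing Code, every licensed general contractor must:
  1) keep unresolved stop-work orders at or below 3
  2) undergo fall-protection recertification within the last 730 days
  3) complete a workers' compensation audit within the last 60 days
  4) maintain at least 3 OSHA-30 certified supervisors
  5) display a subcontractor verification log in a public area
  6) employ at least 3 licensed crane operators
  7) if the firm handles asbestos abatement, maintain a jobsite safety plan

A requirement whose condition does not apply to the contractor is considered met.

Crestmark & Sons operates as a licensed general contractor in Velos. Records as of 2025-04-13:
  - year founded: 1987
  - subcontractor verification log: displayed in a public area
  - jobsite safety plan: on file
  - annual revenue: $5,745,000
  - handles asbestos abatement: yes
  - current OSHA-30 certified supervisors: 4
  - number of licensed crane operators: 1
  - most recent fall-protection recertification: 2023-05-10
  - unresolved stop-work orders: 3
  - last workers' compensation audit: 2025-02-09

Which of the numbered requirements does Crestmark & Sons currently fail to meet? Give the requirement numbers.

1. unresolved stop-work orders 3 ≤ 3 → met
2. fall-protection recertification 704 days ago vs limit 730 → met
3. workers' compensation audit 63 days ago vs limit 60 → not met
4. OSHA-30 certified supervisors 4 ≥ 3 → met
5. subcontractor verification log present → met
6. licensed crane operators 1 < 3 → not met
7. condition 'handles asbestos abatement' holds; jobsite safety plan present → met
Not met: 3, 6

3, 6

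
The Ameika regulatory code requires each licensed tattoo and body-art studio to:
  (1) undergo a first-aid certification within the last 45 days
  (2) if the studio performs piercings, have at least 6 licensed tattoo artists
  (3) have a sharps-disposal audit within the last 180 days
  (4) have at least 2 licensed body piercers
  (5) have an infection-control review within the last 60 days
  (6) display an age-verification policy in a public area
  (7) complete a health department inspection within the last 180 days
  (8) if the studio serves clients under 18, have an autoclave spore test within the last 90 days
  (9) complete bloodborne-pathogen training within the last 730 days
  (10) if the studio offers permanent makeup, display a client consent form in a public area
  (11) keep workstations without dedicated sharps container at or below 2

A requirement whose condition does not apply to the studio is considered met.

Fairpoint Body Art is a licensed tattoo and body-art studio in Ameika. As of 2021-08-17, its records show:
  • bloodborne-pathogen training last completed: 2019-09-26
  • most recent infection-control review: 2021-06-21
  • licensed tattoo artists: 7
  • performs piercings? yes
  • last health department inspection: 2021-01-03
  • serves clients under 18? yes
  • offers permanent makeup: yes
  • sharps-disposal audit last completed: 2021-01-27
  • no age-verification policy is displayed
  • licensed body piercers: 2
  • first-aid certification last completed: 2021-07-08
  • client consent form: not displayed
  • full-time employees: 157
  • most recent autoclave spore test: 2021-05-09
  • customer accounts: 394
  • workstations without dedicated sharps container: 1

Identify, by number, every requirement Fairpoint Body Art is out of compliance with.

3, 6, 7, 8, 10

1. first-aid certification 40 days ago vs limit 45 → met
2. condition 'performs piercings' holds; licensed tattoo artists 7 ≥ 6 → met
3. sharps-disposal audit 202 days ago vs limit 180 → not met
4. licensed body piercers 2 ≥ 2 → met
5. infection-control review 57 days ago vs limit 60 → met
6. age-verification policy absent → not met
7. health department inspection 226 days ago vs limit 180 → not met
8. condition 'serves clients under 18' holds; autoclave spore test 100 days ago vs limit 90 → not met
9. bloodborne-pathogen training 691 days ago vs limit 730 → met
10. condition 'offers permanent makeup' holds; client consent form absent → not met
11. workstations without dedicated sharps container 1 ≤ 2 → met
Not met: 3, 6, 7, 8, 10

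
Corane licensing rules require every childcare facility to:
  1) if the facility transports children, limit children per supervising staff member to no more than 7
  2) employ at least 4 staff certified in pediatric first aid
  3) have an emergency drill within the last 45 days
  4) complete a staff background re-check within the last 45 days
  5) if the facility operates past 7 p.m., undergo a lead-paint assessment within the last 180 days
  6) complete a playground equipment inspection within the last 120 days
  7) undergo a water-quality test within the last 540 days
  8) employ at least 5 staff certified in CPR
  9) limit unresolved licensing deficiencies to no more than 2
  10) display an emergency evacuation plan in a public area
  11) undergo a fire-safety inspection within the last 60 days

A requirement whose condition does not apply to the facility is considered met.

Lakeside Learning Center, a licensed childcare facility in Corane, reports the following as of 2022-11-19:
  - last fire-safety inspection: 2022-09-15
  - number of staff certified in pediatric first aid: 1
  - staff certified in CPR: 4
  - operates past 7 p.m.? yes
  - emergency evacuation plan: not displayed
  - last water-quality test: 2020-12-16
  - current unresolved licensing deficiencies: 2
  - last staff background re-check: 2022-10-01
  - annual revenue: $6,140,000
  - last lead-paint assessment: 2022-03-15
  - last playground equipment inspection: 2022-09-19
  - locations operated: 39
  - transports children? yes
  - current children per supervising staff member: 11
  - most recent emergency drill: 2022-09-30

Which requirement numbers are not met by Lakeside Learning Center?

1. condition 'transports children' holds; children per supervising staff member 11 > 7 → not met
2. staff certified in pediatric first aid 1 < 4 → not met
3. emergency drill 50 days ago vs limit 45 → not met
4. staff background re-check 49 days ago vs limit 45 → not met
5. condition 'operates past 7 p.m.' holds; lead-paint assessment 249 days ago vs limit 180 → not met
6. playground equipment inspection 61 days ago vs limit 120 → met
7. water-quality test 703 days ago vs limit 540 → not met
8. staff certified in CPR 4 < 5 → not met
9. unresolved licensing deficiencies 2 ≤ 2 → met
10. emergency evacuation plan absent → not met
11. fire-safety inspection 65 days ago vs limit 60 → not met
Not met: 1, 2, 3, 4, 5, 7, 8, 10, 11

1, 2, 3, 4, 5, 7, 8, 10, 11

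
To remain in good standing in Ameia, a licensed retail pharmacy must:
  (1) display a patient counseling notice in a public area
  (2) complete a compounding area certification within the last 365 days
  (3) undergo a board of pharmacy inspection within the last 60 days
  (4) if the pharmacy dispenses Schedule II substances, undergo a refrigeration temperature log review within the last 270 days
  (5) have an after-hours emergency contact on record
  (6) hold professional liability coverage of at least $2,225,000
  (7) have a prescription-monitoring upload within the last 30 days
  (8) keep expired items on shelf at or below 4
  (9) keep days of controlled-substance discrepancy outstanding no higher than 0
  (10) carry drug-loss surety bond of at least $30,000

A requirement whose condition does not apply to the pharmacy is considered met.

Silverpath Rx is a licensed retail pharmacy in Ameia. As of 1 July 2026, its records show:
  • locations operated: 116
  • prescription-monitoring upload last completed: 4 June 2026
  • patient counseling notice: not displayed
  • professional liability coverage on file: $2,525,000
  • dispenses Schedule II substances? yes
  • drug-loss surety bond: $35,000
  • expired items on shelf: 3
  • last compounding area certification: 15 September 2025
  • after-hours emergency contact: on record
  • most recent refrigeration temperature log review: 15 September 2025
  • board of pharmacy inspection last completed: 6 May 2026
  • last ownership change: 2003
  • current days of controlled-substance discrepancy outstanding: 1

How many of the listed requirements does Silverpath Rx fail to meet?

1. patient counseling notice absent → not met
2. compounding area certification 289 days ago vs limit 365 → met
3. board of pharmacy inspection 56 days ago vs limit 60 → met
4. condition 'dispenses Schedule II substances' holds; refrigeration temperature log review 289 days ago vs limit 270 → not met
5. after-hours emergency contact present → met
6. professional liability coverage $2,525,000 ≥ $2,225,000 → met
7. prescription-monitoring upload 27 days ago vs limit 30 → met
8. expired items on shelf 3 ≤ 4 → met
9. days of controlled-substance discrepancy outstanding 1 > 0 → not met
10. drug-loss surety bond $35,000 ≥ $30,000 → met
Not met: 3 of 10

3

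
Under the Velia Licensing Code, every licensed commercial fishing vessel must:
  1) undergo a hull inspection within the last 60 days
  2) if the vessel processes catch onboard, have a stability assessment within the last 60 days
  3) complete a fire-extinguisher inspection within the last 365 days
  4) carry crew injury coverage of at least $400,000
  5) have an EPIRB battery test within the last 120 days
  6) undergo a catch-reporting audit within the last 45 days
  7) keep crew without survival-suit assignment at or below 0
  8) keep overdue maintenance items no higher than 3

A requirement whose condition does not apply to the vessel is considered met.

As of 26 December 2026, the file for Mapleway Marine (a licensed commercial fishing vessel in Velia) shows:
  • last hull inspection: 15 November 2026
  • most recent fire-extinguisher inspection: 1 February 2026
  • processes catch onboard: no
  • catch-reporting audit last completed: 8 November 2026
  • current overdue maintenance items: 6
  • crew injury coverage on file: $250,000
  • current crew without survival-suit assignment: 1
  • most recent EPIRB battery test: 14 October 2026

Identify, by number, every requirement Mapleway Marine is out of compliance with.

4, 6, 7, 8

1. hull inspection 41 days ago vs limit 60 → met
2. condition 'processes catch onboard' does not hold → requirement n/a → met
3. fire-extinguisher inspection 328 days ago vs limit 365 → met
4. crew injury coverage $250,000 < $400,000 → not met
5. EPIRB battery test 73 days ago vs limit 120 → met
6. catch-reporting audit 48 days ago vs limit 45 → not met
7. crew without survival-suit assignment 1 > 0 → not met
8. overdue maintenance items 6 > 3 → not met
Not met: 4, 6, 7, 8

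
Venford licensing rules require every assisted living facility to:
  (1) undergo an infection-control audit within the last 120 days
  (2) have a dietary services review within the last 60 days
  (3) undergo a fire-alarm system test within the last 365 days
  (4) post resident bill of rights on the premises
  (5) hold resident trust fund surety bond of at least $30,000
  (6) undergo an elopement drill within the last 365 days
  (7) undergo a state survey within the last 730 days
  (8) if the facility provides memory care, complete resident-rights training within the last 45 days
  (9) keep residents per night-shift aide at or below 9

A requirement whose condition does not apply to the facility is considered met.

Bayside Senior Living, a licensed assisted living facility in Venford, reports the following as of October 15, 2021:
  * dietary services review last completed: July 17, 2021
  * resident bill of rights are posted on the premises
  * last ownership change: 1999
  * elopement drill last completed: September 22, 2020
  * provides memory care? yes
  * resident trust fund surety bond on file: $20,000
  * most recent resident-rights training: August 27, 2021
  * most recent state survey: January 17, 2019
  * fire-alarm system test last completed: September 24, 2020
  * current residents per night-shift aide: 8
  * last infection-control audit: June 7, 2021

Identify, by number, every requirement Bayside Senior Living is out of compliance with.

1, 2, 3, 5, 6, 7, 8

1. infection-control audit 130 days ago vs limit 120 → not met
2. dietary services review 90 days ago vs limit 60 → not met
3. fire-alarm system test 386 days ago vs limit 365 → not met
4. resident bill of rights present → met
5. resident trust fund surety bond $20,000 < $30,000 → not met
6. elopement drill 388 days ago vs limit 365 → not met
7. state survey 1002 days ago vs limit 730 → not met
8. condition 'provides memory care' holds; resident-rights training 49 days ago vs limit 45 → not met
9. residents per night-shift aide 8 ≤ 9 → met
Not met: 1, 2, 3, 5, 6, 7, 8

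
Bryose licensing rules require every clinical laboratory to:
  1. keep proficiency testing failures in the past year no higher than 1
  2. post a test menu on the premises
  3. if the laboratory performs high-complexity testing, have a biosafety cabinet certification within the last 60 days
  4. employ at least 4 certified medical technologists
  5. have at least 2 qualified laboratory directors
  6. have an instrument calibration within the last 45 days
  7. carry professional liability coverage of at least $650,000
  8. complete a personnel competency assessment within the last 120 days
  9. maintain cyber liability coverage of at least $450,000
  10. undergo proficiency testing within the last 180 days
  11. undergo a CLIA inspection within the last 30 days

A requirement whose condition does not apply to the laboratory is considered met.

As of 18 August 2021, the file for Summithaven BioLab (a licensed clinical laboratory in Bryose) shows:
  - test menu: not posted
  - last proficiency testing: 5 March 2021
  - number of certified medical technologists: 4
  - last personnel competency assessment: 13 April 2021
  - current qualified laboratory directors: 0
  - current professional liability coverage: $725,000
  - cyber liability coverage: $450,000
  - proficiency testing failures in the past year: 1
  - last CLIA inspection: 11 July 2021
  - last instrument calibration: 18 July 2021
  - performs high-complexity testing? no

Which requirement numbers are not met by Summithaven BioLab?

1. proficiency testing failures in the past year 1 ≤ 1 → met
2. test menu absent → not met
3. condition 'performs high-complexity testing' does not hold → requirement n/a → met
4. certified medical technologists 4 ≥ 4 → met
5. qualified laboratory directors 0 < 2 → not met
6. instrument calibration 31 days ago vs limit 45 → met
7. professional liability coverage $725,000 ≥ $650,000 → met
8. personnel competency assessment 127 days ago vs limit 120 → not met
9. cyber liability coverage $450,000 ≥ $450,000 → met
10. proficiency testing 166 days ago vs limit 180 → met
11. CLIA inspection 38 days ago vs limit 30 → not met
Not met: 2, 5, 8, 11

2, 5, 8, 11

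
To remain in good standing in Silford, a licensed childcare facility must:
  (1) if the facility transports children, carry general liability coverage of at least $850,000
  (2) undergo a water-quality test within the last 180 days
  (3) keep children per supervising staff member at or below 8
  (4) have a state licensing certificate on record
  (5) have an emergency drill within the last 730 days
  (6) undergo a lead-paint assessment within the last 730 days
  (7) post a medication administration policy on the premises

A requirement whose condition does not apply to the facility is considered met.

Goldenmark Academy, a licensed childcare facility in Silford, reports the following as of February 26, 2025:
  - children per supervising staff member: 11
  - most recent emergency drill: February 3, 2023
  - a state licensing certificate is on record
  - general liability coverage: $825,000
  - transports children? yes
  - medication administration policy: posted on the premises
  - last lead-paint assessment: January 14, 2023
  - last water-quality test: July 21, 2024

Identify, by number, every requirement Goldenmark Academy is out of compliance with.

1. condition 'transports children' holds; general liability coverage $825,000 < $850,000 → not met
2. water-quality test 220 days ago vs limit 180 → not met
3. children per supervising staff member 11 > 8 → not met
4. state licensing certificate present → met
5. emergency drill 754 days ago vs limit 730 → not met
6. lead-paint assessment 774 days ago vs limit 730 → not met
7. medication administration policy present → met
Not met: 1, 2, 3, 5, 6

1, 2, 3, 5, 6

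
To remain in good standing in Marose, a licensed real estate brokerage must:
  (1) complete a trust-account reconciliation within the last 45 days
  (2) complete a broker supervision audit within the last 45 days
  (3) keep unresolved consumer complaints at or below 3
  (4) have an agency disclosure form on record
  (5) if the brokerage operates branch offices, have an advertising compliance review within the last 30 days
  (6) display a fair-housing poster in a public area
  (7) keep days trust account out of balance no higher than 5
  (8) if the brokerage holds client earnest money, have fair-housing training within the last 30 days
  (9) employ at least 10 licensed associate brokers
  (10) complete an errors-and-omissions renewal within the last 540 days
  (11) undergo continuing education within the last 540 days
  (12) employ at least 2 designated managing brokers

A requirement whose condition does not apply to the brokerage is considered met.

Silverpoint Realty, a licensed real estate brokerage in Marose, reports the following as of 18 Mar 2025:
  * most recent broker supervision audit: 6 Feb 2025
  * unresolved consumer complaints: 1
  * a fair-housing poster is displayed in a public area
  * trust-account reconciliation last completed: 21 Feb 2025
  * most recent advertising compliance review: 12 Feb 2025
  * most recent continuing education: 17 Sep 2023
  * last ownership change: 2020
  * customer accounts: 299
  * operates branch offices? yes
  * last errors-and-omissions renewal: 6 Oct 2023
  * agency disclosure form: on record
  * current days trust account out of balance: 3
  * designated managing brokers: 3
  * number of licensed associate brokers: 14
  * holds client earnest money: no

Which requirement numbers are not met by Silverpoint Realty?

5, 11

1. trust-account reconciliation 25 days ago vs limit 45 → met
2. broker supervision audit 40 days ago vs limit 45 → met
3. unresolved consumer complaints 1 ≤ 3 → met
4. agency disclosure form present → met
5. condition 'operates branch offices' holds; advertising compliance review 34 days ago vs limit 30 → not met
6. fair-housing poster present → met
7. days trust account out of balance 3 ≤ 5 → met
8. condition 'holds client earnest money' does not hold → requirement n/a → met
9. licensed associate brokers 14 ≥ 10 → met
10. errors-and-omissions renewal 529 days ago vs limit 540 → met
11. continuing education 548 days ago vs limit 540 → not met
12. designated managing brokers 3 ≥ 2 → met
Not met: 5, 11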